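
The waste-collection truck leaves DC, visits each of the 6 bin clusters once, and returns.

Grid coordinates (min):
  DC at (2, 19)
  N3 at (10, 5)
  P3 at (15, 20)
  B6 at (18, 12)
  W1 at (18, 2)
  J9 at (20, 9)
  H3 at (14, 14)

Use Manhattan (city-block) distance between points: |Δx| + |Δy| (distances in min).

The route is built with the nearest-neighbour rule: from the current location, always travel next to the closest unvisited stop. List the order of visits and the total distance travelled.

Total distance 74 min via the nearest-neighbour route DC → P3 → H3 → B6 → J9 → W1 → N3 → DC.

At DC the remaining stops are P3 14, H3 17, N3 22, B6 23, J9 28, W1 33; go to P3.
At P3 the remaining stops are H3 7, B6 11, J9 16, N3 20, W1 21; go to H3.
At H3 the remaining stops are B6 6, J9 11, N3 13, W1 16; go to B6.
At B6 the remaining stops are J9 5, W1 10, N3 15; go to J9.
At J9 the remaining stops are W1 9, N3 14; go to W1.
At W1 the remaining stops are N3 11; go to N3.
Return N3→DC: 22.
Total = 14 + 7 + 6 + 5 + 9 + 11 + 22 = 74.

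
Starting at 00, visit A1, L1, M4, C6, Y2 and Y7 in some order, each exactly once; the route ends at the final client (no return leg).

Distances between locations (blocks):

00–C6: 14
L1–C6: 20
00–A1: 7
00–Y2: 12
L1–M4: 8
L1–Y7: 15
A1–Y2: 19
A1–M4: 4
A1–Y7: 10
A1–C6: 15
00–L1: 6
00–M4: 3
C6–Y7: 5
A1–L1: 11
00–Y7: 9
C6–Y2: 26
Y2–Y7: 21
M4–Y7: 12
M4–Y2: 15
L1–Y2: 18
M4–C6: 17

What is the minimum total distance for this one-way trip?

There are 6! = 720 possible orderings.
00 - A1 - L1 - M4 - C6 - Y2 - Y7: 7+11+8+17+26+21 = 90
00 - A1 - L1 - M4 - C6 - Y7 - Y2: 7+11+8+17+5+21 = 69
00 - A1 - L1 - M4 - Y2 - C6 - Y7: 7+11+8+15+26+5 = 72
00 - A1 - L1 - M4 - Y2 - Y7 - C6: 7+11+8+15+21+5 = 67
00 - A1 - L1 - M4 - Y7 - C6 - Y2: 7+11+8+12+5+26 = 69
00 - A1 - L1 - M4 - Y7 - Y2 - C6: 7+11+8+12+21+26 = 85
00 - A1 - L1 - C6 - M4 - Y2 - Y7: 7+11+20+17+15+21 = 91
00 - A1 - L1 - C6 - M4 - Y7 - Y2: 7+11+20+17+12+21 = 88
… (712 more)
00 - Y2 - L1 - M4 - A1 - Y7 - C6: 12+18+8+4+10+5 = 57  ← best
The minimum is 57.
One shortest path: 00 → Y2 → L1 → M4 → A1 → Y7 → C6.

Minimum one-way distance = 57 blocks.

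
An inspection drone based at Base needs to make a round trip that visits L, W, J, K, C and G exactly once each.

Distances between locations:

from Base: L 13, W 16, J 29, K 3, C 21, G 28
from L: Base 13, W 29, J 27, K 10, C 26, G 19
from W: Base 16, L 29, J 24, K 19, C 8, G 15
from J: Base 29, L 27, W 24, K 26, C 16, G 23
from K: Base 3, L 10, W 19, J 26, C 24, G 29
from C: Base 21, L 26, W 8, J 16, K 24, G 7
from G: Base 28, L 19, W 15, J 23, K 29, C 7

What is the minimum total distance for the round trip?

94 — the shortest possible round trip.

There are 360 distinct closed tours to check (reversals are equivalent).
Base → L → W → J → K → C → G → Base: 13+29+24+26+24+7+28 = 151
Base → L → W → J → K → G → C → Base: 13+29+24+26+29+7+21 = 149
Base → L → W → J → C → K → G → Base: 13+29+24+16+24+29+28 = 163
Base → L → W → J → C → G → K → Base: 13+29+24+16+7+29+3 = 121
Base → L → W → J → G → K → C → Base: 13+29+24+23+29+24+21 = 163
Base → L → W → J → G → C → K → Base: 13+29+24+23+7+24+3 = 123
Base → L → W → K → J → C → G → Base: 13+29+19+26+16+7+28 = 138
Base → L → W → K → J → G → C → Base: 13+29+19+26+23+7+21 = 138
… (352 more)
Base → W → C → G → J → L → K → Base: 16+8+7+23+27+10+3 = 94  ← best
The minimum is 94.
One optimal route: Base → W → C → G → J → L → K → Base (or its reverse).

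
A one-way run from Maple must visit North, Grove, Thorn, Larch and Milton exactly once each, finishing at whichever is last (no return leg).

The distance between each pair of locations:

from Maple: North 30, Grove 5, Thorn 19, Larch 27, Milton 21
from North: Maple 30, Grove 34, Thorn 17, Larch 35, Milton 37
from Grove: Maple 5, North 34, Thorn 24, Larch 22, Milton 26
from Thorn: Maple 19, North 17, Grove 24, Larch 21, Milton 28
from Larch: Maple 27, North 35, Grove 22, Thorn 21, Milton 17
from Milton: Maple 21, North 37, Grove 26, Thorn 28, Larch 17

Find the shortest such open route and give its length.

Minimum one-way distance = 86.

There are 5! = 120 possible orderings.
Maple→North→Grove→Thorn→Larch→Milton: 30+34+24+21+17 = 126
Maple→North→Grove→Thorn→Milton→Larch: 30+34+24+28+17 = 133
Maple→North→Grove→Larch→Thorn→Milton: 30+34+22+21+28 = 135
Maple→North→Grove→Larch→Milton→Thorn: 30+34+22+17+28 = 131
Maple→North→Grove→Milton→Thorn→Larch: 30+34+26+28+21 = 139
Maple→North→Grove→Milton→Larch→Thorn: 30+34+26+17+21 = 128
Maple→North→Thorn→Grove→Larch→Milton: 30+17+24+22+17 = 110
Maple→North→Thorn→Grove→Milton→Larch: 30+17+24+26+17 = 114
Maple→North→Thorn→Larch→Grove→Milton: 30+17+21+22+26 = 116
Maple→North→Thorn→Larch→Milton→Grove: 30+17+21+17+26 = 111
Maple→North→Thorn→Milton→Grove→Larch: 30+17+28+26+22 = 123
Maple→North→Thorn→Milton→Larch→Grove: 30+17+28+17+22 = 114
Maple→North→Larch→Grove→Thorn→Milton: 30+35+22+24+28 = 139
Maple→North→Larch→Grove→Milton→Thorn: 30+35+22+26+28 = 141
… (106 more)
Maple→Grove→Milton→Larch→Thorn→North: 5+26+17+21+17 = 86  ← best
The minimum is 86.
One shortest path: Maple → Grove → Milton → Larch → Thorn → North.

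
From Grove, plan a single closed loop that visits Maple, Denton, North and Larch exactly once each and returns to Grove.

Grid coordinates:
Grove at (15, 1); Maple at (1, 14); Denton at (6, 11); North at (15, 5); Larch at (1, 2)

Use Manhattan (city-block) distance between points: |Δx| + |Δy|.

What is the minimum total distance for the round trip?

Grove → Maple → Denton → North → Larch → Grove: 27+8+15+17+15 = 82
Grove → Maple → Denton → Larch → North → Grove: 27+8+14+17+4 = 70
Grove → Maple → North → Denton → Larch → Grove: 27+23+15+14+15 = 94
Grove → Maple → North → Larch → Denton → Grove: 27+23+17+14+19 = 100
Grove → Maple → Larch → Denton → North → Grove: 27+12+14+15+4 = 72
Grove → Maple → Larch → North → Denton → Grove: 27+12+17+15+19 = 90
Grove → Denton → Maple → North → Larch → Grove: 19+8+23+17+15 = 82
Grove → Denton → Maple → Larch → North → Grove: 19+8+12+17+4 = 60
Grove → Denton → North → Maple → Larch → Grove: 19+15+23+12+15 = 84
Grove → Denton → Larch → Maple → North → Grove: 19+14+12+23+4 = 72
Grove → North → Maple → Denton → Larch → Grove: 4+23+8+14+15 = 64
Grove → North → Denton → Maple → Larch → Grove: 4+15+8+12+15 = 54
The minimum is 54.
One optimal route: Grove → North → Denton → Maple → Larch → Grove (or its reverse).

Shortest round trip = 54.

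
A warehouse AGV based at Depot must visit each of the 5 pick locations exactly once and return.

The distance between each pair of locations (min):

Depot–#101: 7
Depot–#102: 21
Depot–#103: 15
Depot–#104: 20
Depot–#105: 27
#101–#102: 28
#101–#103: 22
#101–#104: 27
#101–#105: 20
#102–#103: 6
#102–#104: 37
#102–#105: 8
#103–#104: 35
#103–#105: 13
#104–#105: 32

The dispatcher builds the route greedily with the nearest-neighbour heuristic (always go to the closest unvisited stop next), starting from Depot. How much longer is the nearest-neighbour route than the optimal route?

Depot: #101=7, #103=15, #104=20, #102=21, #105=27 ⇒ #101
#101: #105=20, #103=22, #104=27, #102=28 ⇒ #105
#105: #102=8, #103=13, #104=32 ⇒ #102
#102: #103=6, #104=37 ⇒ #103
#103: #104=35 ⇒ #104
NN route Depot → #101 → #105 → #102 → #103 → #104 → Depot costs 96.
Optimal: Depot → #101 → #103 → #102 → #105 → #104 → Depot costs 95 (by enumerating all 60 distinct tours).
Excess = 96 − 95 = 1.

Excess over optimum: 1 min.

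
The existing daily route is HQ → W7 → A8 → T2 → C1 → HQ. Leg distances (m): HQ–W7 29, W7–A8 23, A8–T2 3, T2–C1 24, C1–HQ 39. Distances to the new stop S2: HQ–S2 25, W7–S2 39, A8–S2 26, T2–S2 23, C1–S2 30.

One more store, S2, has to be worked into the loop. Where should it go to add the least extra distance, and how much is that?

Insertion cost between consecutive stops i–j is d(i,S2) + d(S2,j) − d(i,j):
  between HQ and W7: 25 + 39 − 29 = 35
  between W7 and A8: 39 + 26 − 23 = 42
  between A8 and T2: 26 + 23 − 3 = 46
  between T2 and C1: 23 + 30 − 24 = 29
  between C1 and HQ: 30 + 25 − 39 = 16
Cheapest insertion is between C1 and HQ, adding 16.
New total = 118 + 16 = 134.

Adding 16 m by placing S2 on the C1–HQ leg.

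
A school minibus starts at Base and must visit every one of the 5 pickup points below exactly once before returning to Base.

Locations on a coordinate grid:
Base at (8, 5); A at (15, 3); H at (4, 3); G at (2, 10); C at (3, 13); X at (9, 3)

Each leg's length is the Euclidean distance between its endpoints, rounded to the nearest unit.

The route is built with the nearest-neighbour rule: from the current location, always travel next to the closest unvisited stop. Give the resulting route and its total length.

40 along Base → X → H → G → C → A → Base.

At Base the remaining stops are X 2, H 4, A 7, G 8, C 9; go to X.
At X the remaining stops are H 5, A 6, G 10, C 12; go to H.
At H the remaining stops are G 7, C 10, A 11; go to G.
At G the remaining stops are C 3, A 15; go to C.
At C the remaining stops are A 16; go to A.
Return A→Base: 7.
Total = 2 + 5 + 7 + 3 + 16 + 7 = 40.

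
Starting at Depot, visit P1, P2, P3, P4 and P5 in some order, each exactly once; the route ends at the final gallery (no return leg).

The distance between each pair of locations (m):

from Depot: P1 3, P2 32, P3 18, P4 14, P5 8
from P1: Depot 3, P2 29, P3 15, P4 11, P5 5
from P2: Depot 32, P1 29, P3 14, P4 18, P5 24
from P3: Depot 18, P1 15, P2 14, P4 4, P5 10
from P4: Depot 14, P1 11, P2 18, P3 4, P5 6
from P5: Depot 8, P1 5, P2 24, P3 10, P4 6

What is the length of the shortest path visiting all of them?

There are 5! = 120 possible orderings.
Depot → P1 → P2 → P3 → P4 → P5: 3+29+14+4+6 = 56
Depot → P1 → P2 → P3 → P5 → P4: 3+29+14+10+6 = 62
Depot → P1 → P2 → P4 → P3 → P5: 3+29+18+4+10 = 64
Depot → P1 → P2 → P4 → P5 → P3: 3+29+18+6+10 = 66
Depot → P1 → P2 → P5 → P3 → P4: 3+29+24+10+4 = 70
Depot → P1 → P2 → P5 → P4 → P3: 3+29+24+6+4 = 66
Depot → P1 → P3 → P2 → P4 → P5: 3+15+14+18+6 = 56
Depot → P1 → P3 → P2 → P5 → P4: 3+15+14+24+6 = 62
Depot → P1 → P3 → P4 → P2 → P5: 3+15+4+18+24 = 64
Depot → P1 → P3 → P4 → P5 → P2: 3+15+4+6+24 = 52
Depot → P1 → P3 → P5 → P2 → P4: 3+15+10+24+18 = 70
Depot → P1 → P3 → P5 → P4 → P2: 3+15+10+6+18 = 52
Depot → P1 → P4 → P2 → P3 → P5: 3+11+18+14+10 = 56
Depot → P1 → P4 → P2 → P5 → P3: 3+11+18+24+10 = 66
… (106 more)
Depot → P1 → P5 → P4 → P3 → P2: 3+5+6+4+14 = 32  ← best
The minimum is 32.
One shortest path: Depot → P1 → P5 → P4 → P3 → P2.

Shortest open route: 32 m.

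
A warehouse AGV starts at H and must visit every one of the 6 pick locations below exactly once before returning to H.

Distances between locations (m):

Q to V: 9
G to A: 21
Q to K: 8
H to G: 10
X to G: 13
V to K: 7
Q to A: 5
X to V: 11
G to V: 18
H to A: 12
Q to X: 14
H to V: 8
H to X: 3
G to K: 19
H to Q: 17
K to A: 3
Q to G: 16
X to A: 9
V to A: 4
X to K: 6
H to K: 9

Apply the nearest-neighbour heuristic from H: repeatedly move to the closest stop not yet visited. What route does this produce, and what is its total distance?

At H the remaining stops are X 3, V 8, K 9, G 10, A 12, Q 17; go to X.
At X the remaining stops are K 6, A 9, V 11, G 13, Q 14; go to K.
At K the remaining stops are A 3, V 7, Q 8, G 19; go to A.
At A the remaining stops are V 4, Q 5, G 21; go to V.
At V the remaining stops are Q 9, G 18; go to Q.
At Q the remaining stops are G 16; go to G.
Return G→H: 10.
Total = 3 + 6 + 3 + 4 + 9 + 16 + 10 = 51.

Total distance 51 m via the nearest-neighbour route H → X → K → A → V → Q → G → H.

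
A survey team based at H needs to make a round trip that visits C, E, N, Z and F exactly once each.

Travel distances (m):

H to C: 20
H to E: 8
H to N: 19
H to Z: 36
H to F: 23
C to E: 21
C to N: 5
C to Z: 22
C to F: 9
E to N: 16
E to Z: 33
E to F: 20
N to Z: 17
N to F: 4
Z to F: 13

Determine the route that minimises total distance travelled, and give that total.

There are 60 distinct closed tours to check (reversals are equivalent).
H→C→E→N→Z→F→H: 20+21+16+17+13+23 = 110
H→C→E→N→F→Z→H: 20+21+16+4+13+36 = 110
H→C→E→Z→N→F→H: 20+21+33+17+4+23 = 118
H→C→E→Z→F→N→H: 20+21+33+13+4+19 = 110
H→C→E→F→N→Z→H: 20+21+20+4+17+36 = 118
H→C→E→F→Z→N→H: 20+21+20+13+17+19 = 110
H→C→N→E→Z→F→H: 20+5+16+33+13+23 = 110
H→C→N→E→F→Z→H: 20+5+16+20+13+36 = 110
H→C→N→Z→E→F→H: 20+5+17+33+20+23 = 118
H→C→N→Z→F→E→H: 20+5+17+13+20+8 = 83
H→C→N→F→E→Z→H: 20+5+4+20+33+36 = 118
H→C→N→F→Z→E→H: 20+5+4+13+33+8 = 83
H→C→Z→E→N→F→H: 20+22+33+16+4+23 = 118
H→C→Z→E→F→N→H: 20+22+33+20+4+19 = 118
… (46 more)
The minimum is 83.
One optimal route: H → C → N → Z → F → E → H (or its reverse).

83 m — the shortest possible round trip.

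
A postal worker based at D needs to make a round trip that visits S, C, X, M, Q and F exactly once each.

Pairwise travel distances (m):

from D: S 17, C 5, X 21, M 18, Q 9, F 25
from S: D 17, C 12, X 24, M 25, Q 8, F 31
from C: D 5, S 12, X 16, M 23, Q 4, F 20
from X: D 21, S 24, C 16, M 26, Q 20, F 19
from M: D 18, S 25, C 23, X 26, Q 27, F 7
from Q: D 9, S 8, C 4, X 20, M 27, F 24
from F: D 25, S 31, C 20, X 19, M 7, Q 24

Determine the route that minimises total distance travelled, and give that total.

Minimum total distance: 85 m.

D→S→C→X→M→Q→F→D: 17+12+16+26+27+24+25 = 147
D→S→C→X→M→F→Q→D: 17+12+16+26+7+24+9 = 111
D→S→C→X→Q→M→F→D: 17+12+16+20+27+7+25 = 124
D→S→C→X→Q→F→M→D: 17+12+16+20+24+7+18 = 114
D→S→C→X→F→M→Q→D: 17+12+16+19+7+27+9 = 107
D→S→C→X→F→Q→M→D: 17+12+16+19+24+27+18 = 133
D→S→C→M→X→Q→F→D: 17+12+23+26+20+24+25 = 147
D→S→C→M→X→F→Q→D: 17+12+23+26+19+24+9 = 130
… (352 more)
D→C→Q→S→X→F→M→D: 5+4+8+24+19+7+18 = 85  ← best
The minimum is 85.
One optimal route: D → C → Q → S → X → F → M → D (or its reverse).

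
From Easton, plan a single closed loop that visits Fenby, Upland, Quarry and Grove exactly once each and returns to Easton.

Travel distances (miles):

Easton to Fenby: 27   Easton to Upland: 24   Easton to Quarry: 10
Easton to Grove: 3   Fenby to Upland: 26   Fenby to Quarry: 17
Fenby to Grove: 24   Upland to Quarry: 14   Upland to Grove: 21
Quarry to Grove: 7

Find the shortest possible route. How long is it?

Easton→Fenby→Upland→Quarry→Grove→Easton: 27+26+14+7+3 = 77
Easton→Fenby→Upland→Grove→Quarry→Easton: 27+26+21+7+10 = 91
Easton→Fenby→Quarry→Upland→Grove→Easton: 27+17+14+21+3 = 82
Easton→Fenby→Quarry→Grove→Upland→Easton: 27+17+7+21+24 = 96
Easton→Fenby→Grove→Upland→Quarry→Easton: 27+24+21+14+10 = 96
Easton→Fenby→Grove→Quarry→Upland→Easton: 27+24+7+14+24 = 96
Easton→Upland→Fenby→Quarry→Grove→Easton: 24+26+17+7+3 = 77
Easton→Upland→Fenby→Grove→Quarry→Easton: 24+26+24+7+10 = 91
Easton→Upland→Quarry→Fenby→Grove→Easton: 24+14+17+24+3 = 82
Easton→Upland→Grove→Fenby→Quarry→Easton: 24+21+24+17+10 = 96
Easton→Quarry→Fenby→Upland→Grove→Easton: 10+17+26+21+3 = 77
Easton→Quarry→Upland→Fenby→Grove→Easton: 10+14+26+24+3 = 77
The minimum is 77.
One optimal route: Easton → Fenby → Upland → Quarry → Grove → Easton (or its reverse).

77 miles — the shortest possible round trip.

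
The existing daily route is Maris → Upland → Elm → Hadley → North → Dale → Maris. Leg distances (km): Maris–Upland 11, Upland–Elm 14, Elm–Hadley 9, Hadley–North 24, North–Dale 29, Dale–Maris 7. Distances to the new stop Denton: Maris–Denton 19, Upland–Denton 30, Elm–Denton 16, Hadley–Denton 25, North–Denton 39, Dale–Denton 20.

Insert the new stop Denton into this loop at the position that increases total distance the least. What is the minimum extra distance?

Minimum extra distance: 30 km, inserting Denton between North and Dale.

Insertion cost between consecutive stops i–j is d(i,Denton) + d(Denton,j) − d(i,j):
  between Maris and Upland: 19 + 30 − 11 = 38
  between Upland and Elm: 30 + 16 − 14 = 32
  between Elm and Hadley: 16 + 25 − 9 = 32
  between Hadley and North: 25 + 39 − 24 = 40
  between North and Dale: 39 + 20 − 29 = 30
  between Dale and Maris: 20 + 19 − 7 = 32
Cheapest insertion is between North and Dale, adding 30.
New total = 94 + 30 = 124.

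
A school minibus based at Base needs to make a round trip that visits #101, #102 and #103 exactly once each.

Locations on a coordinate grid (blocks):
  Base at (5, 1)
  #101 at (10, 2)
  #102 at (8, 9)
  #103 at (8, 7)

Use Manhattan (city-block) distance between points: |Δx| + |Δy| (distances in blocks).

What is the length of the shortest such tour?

26 blocks — the shortest possible round trip.

Base-#101-#102-#103-Base: 6+9+2+9 = 26
Base-#101-#103-#102-Base: 6+7+2+11 = 26
Base-#102-#101-#103-Base: 11+9+7+9 = 36
The minimum is 26.
One optimal route: Base → #101 → #102 → #103 → Base (or its reverse).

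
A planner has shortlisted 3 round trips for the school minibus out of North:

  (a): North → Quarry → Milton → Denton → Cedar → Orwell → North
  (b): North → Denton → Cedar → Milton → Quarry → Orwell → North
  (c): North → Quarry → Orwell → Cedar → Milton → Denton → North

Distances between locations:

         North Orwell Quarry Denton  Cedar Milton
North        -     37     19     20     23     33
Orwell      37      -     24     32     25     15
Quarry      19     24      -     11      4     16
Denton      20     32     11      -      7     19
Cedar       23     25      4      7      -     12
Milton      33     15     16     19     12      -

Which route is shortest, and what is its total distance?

Shortest is (b), total 116.

(a): 19 + 16 + 19 + 7 + 25 + 37 = 123
(b): 20 + 7 + 12 + 16 + 24 + 37 = 116
(c): 19 + 24 + 25 + 12 + 19 + 20 = 119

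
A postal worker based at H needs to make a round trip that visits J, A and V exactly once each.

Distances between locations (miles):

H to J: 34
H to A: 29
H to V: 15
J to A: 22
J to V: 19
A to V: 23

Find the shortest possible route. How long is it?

85 miles — the shortest possible round trip.

There are 3 distinct closed tours to check (reversals are equivalent).
H - J - A - V - H: 34+22+23+15 = 94
H - J - V - A - H: 34+19+23+29 = 105
H - A - J - V - H: 29+22+19+15 = 85
The minimum is 85.
One optimal route: H → A → J → V → H (or its reverse).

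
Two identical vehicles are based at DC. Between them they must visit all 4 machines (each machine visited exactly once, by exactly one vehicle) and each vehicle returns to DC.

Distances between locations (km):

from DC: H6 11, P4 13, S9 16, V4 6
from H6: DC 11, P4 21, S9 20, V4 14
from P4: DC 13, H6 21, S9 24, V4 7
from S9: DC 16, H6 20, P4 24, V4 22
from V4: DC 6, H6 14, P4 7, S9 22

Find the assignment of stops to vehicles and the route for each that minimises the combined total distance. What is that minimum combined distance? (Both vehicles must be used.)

Check every non-empty split of the stops between the two vehicles; for each half take its own optimal tour:
  {H6} + {P4, S9, V4}: 22 + 53 = 75
  {P4} + {H6, S9, V4}: 26 + 56 = 82
  {H6, P4} + {S9, V4}: 45 + 44 = 89
  {S9} + {H6, P4, V4}: 32 + 45 = 77
  {H6, S9} + {P4, V4}: 47 + 26 = 73
  {P4, S9} + {H6, V4}: 53 + 31 = 84
  … (7 splits in total)
Best: vehicle 1 DC → H6 → S9 → DC = 47; vehicle 2 DC → P4 → V4 → DC = 26; combined 73.

Minimum combined distance: 73 km.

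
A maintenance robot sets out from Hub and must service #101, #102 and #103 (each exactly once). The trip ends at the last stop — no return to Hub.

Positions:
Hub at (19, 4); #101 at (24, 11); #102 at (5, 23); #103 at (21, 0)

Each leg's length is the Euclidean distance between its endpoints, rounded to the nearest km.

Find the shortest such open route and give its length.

There are 3! = 6 possible orderings.
Hub - #101 - #102 - #103: 9+22+28 = 59
Hub - #101 - #103 - #102: 9+11+28 = 48
Hub - #102 - #101 - #103: 24+22+11 = 57
Hub - #102 - #103 - #101: 24+28+11 = 63
Hub - #103 - #101 - #102: 4+11+22 = 37
Hub - #103 - #102 - #101: 4+28+22 = 54
The minimum is 37.
One shortest path: Hub → #103 → #101 → #102.

Shortest open route: 37 km.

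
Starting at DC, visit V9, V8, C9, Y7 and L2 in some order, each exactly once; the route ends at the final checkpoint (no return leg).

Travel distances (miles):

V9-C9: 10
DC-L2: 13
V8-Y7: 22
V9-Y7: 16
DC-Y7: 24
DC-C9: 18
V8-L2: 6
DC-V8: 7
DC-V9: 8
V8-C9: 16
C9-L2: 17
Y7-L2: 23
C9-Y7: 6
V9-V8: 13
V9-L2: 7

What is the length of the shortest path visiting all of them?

Shortest open route: 36 miles.

There are 5! = 120 possible orderings.
DC - V9 - V8 - C9 - Y7 - L2: 8+13+16+6+23 = 66
DC - V9 - V8 - C9 - L2 - Y7: 8+13+16+17+23 = 77
DC - V9 - V8 - Y7 - C9 - L2: 8+13+22+6+17 = 66
DC - V9 - V8 - Y7 - L2 - C9: 8+13+22+23+17 = 83
DC - V9 - V8 - L2 - C9 - Y7: 8+13+6+17+6 = 50
DC - V9 - V8 - L2 - Y7 - C9: 8+13+6+23+6 = 56
DC - V9 - C9 - V8 - Y7 - L2: 8+10+16+22+23 = 79
DC - V9 - C9 - V8 - L2 - Y7: 8+10+16+6+23 = 63
DC - V9 - C9 - Y7 - V8 - L2: 8+10+6+22+6 = 52
DC - V9 - C9 - Y7 - L2 - V8: 8+10+6+23+6 = 53
DC - V9 - C9 - L2 - V8 - Y7: 8+10+17+6+22 = 63
DC - V9 - C9 - L2 - Y7 - V8: 8+10+17+23+22 = 80
DC - V9 - Y7 - V8 - C9 - L2: 8+16+22+16+17 = 79
DC - V9 - Y7 - V8 - L2 - C9: 8+16+22+6+17 = 69
… (106 more)
DC - V8 - L2 - V9 - C9 - Y7: 7+6+7+10+6 = 36  ← best
The minimum is 36.
One shortest path: DC → V8 → L2 → V9 → C9 → Y7.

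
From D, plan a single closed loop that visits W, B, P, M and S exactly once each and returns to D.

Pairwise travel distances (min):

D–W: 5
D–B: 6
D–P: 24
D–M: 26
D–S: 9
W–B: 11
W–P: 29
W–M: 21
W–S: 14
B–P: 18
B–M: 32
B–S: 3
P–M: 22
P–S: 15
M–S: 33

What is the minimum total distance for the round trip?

D - W - B - P - M - S - D: 5+11+18+22+33+9 = 98
D - W - B - P - S - M - D: 5+11+18+15+33+26 = 108
D - W - B - M - P - S - D: 5+11+32+22+15+9 = 94
D - W - B - M - S - P - D: 5+11+32+33+15+24 = 120
D - W - B - S - P - M - D: 5+11+3+15+22+26 = 82
D - W - B - S - M - P - D: 5+11+3+33+22+24 = 98
D - W - P - B - M - S - D: 5+29+18+32+33+9 = 126
D - W - P - B - S - M - D: 5+29+18+3+33+26 = 114
D - W - P - M - B - S - D: 5+29+22+32+3+9 = 100
D - W - P - M - S - B - D: 5+29+22+33+3+6 = 98
D - W - P - S - B - M - D: 5+29+15+3+32+26 = 110
D - W - P - S - M - B - D: 5+29+15+33+32+6 = 120
D - W - M - B - P - S - D: 5+21+32+18+15+9 = 100
D - W - M - B - S - P - D: 5+21+32+3+15+24 = 100
… (46 more)
D - W - M - P - S - B - D: 5+21+22+15+3+6 = 72  ← best
The minimum is 72.
One optimal route: D → W → M → P → S → B → D (or its reverse).

Minimum total distance: 72 min.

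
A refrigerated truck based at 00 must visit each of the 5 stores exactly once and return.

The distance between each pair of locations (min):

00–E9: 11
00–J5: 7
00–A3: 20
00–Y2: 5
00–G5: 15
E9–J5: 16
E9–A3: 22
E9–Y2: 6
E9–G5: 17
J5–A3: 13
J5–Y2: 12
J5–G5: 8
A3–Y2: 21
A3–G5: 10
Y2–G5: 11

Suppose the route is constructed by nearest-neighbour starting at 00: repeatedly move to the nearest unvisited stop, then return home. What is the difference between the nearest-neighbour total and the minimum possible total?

00: Y2=5, J5=7, E9=11, G5=15, A3=20 ⇒ Y2
Y2: E9=6, G5=11, J5=12, A3=21 ⇒ E9
E9: J5=16, G5=17, A3=22 ⇒ J5
J5: G5=8, A3=13 ⇒ G5
G5: A3=10 ⇒ A3
NN route 00 → Y2 → E9 → J5 → G5 → A3 → 00 costs 65.
Optimal: 00 → E9 → Y2 → G5 → A3 → J5 → 00 costs 58 (by enumerating all 60 distinct tours).
Excess = 65 − 58 = 7.

The nearest-neighbour route is 7 min longer than optimal.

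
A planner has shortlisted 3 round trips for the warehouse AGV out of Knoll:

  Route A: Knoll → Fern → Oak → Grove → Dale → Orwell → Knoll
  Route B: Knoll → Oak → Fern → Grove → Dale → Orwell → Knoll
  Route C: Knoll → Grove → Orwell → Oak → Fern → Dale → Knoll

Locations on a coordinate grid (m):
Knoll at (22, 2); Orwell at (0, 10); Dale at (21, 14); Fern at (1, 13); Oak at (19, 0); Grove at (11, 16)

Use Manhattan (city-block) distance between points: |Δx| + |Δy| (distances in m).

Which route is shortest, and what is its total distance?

Route A: 32 + 31 + 24 + 12 + 25 + 30 = 154
Route B: 5 + 31 + 13 + 12 + 25 + 30 = 116
Route C: 25 + 17 + 29 + 31 + 21 + 13 = 136

116 m — Route B is the shortest.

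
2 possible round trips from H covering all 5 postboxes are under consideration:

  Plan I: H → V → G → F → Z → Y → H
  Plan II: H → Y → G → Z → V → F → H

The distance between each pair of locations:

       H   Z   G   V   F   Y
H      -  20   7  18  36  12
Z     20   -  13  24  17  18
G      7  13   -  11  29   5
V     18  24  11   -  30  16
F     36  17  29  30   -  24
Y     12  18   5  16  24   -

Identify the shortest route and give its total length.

Plan I: 18 + 11 + 29 + 17 + 18 + 12 = 105
Plan II: 12 + 5 + 13 + 24 + 30 + 36 = 120

Shortest is Plan I, total 105.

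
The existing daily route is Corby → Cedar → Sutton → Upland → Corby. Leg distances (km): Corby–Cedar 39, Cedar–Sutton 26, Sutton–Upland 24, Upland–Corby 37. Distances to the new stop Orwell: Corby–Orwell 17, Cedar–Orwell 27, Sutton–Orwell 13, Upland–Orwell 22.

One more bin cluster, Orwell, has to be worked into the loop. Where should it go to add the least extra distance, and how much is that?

Adding 2 km by placing Orwell on the Upland–Corby leg.

Insertion cost between consecutive stops i–j is d(i,Orwell) + d(Orwell,j) − d(i,j):
  between Corby and Cedar: 17 + 27 − 39 = 5
  between Cedar and Sutton: 27 + 13 − 26 = 14
  between Sutton and Upland: 13 + 22 − 24 = 11
  between Upland and Corby: 22 + 17 − 37 = 2
Cheapest insertion is between Upland and Corby, adding 2.
New total = 126 + 2 = 128.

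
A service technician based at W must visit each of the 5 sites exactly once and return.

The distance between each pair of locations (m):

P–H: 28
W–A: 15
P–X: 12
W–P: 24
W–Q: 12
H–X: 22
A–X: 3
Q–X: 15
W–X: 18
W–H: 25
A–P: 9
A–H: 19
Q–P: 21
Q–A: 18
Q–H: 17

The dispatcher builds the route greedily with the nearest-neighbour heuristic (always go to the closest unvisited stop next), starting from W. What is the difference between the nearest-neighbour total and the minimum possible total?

From W: Q=12, A=15, X=18, P=24, H=25 → choose Q (12).
From Q: X=15, H=17, A=18, P=21 → choose X (15).
From X: A=3, P=12, H=22 → choose A (3).
From A: P=9, H=19 → choose P (9).
From P: H=28 → choose H (28).
NN route W → Q → X → A → P → H → W costs 92.
Optimal: W → Q → H → A → P → X → W costs 87 (by enumerating all 60 distinct tours).
Excess = 92 − 87 = 5.

The nearest-neighbour route is 5 m longer than optimal.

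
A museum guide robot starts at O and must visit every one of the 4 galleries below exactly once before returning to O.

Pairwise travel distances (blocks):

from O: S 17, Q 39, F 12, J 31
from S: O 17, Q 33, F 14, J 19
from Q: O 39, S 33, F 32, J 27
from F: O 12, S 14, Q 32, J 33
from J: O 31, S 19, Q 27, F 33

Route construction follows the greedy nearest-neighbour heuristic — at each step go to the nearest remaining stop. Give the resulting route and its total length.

Total distance 111 blocks via the nearest-neighbour route O → F → S → J → Q → O.

At O the remaining stops are F 12, S 17, J 31, Q 39; go to F.
At F the remaining stops are S 14, Q 32, J 33; go to S.
At S the remaining stops are J 19, Q 33; go to J.
At J the remaining stops are Q 27; go to Q.
Return Q→O: 39.
Total = 12 + 14 + 19 + 27 + 39 = 111.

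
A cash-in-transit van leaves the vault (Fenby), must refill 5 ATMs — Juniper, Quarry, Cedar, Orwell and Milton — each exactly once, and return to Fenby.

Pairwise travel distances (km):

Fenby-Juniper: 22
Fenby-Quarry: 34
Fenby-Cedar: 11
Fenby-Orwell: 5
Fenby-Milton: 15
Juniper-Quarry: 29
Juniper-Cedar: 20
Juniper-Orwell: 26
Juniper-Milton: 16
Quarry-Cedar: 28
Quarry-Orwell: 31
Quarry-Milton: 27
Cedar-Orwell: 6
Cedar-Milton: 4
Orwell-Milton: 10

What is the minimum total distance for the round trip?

93 km — the shortest possible round trip.

Fenby - Juniper - Quarry - Cedar - Orwell - Milton - Fenby: 22+29+28+6+10+15 = 110
Fenby - Juniper - Quarry - Cedar - Milton - Orwell - Fenby: 22+29+28+4+10+5 = 98
Fenby - Juniper - Quarry - Orwell - Cedar - Milton - Fenby: 22+29+31+6+4+15 = 107
Fenby - Juniper - Quarry - Orwell - Milton - Cedar - Fenby: 22+29+31+10+4+11 = 107
Fenby - Juniper - Quarry - Milton - Cedar - Orwell - Fenby: 22+29+27+4+6+5 = 93
Fenby - Juniper - Quarry - Milton - Orwell - Cedar - Fenby: 22+29+27+10+6+11 = 105
Fenby - Juniper - Cedar - Quarry - Orwell - Milton - Fenby: 22+20+28+31+10+15 = 126
Fenby - Juniper - Cedar - Quarry - Milton - Orwell - Fenby: 22+20+28+27+10+5 = 112
Fenby - Juniper - Cedar - Orwell - Quarry - Milton - Fenby: 22+20+6+31+27+15 = 121
Fenby - Juniper - Cedar - Orwell - Milton - Quarry - Fenby: 22+20+6+10+27+34 = 119
Fenby - Juniper - Cedar - Milton - Quarry - Orwell - Fenby: 22+20+4+27+31+5 = 109
Fenby - Juniper - Cedar - Milton - Orwell - Quarry - Fenby: 22+20+4+10+31+34 = 121
Fenby - Juniper - Orwell - Quarry - Cedar - Milton - Fenby: 22+26+31+28+4+15 = 126
Fenby - Juniper - Orwell - Quarry - Milton - Cedar - Fenby: 22+26+31+27+4+11 = 121
… (46 more)
The minimum is 93.
One optimal route: Fenby → Juniper → Quarry → Milton → Cedar → Orwell → Fenby (or its reverse).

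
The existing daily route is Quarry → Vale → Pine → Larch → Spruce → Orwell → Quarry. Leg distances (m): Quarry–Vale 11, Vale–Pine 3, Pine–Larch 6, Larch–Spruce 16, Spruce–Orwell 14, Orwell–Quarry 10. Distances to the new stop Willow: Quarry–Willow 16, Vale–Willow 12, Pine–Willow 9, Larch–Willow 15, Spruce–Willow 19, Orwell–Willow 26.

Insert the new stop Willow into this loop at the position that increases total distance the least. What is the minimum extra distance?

Minimum extra distance: 17 m, inserting Willow between Quarry and Vale.

Insertion cost between consecutive stops i–j is d(i,Willow) + d(Willow,j) − d(i,j):
  between Quarry and Vale: 16 + 12 − 11 = 17
  between Vale and Pine: 12 + 9 − 3 = 18
  between Pine and Larch: 9 + 15 − 6 = 18
  between Larch and Spruce: 15 + 19 − 16 = 18
  between Spruce and Orwell: 19 + 26 − 14 = 31
  between Orwell and Quarry: 26 + 16 − 10 = 32
Cheapest insertion is between Quarry and Vale, adding 17.
New total = 60 + 17 = 77.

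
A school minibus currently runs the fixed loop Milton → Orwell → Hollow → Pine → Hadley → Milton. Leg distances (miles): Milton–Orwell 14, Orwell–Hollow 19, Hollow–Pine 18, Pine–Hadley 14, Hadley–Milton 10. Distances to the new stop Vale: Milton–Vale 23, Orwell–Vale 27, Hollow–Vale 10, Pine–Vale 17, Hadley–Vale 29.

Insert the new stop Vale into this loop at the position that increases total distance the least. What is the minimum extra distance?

Insertion cost between consecutive stops i–j is d(i,Vale) + d(Vale,j) − d(i,j):
  between Milton and Orwell: 23 + 27 − 14 = 36
  between Orwell and Hollow: 27 + 10 − 19 = 18
  between Hollow and Pine: 10 + 17 − 18 = 9
  between Pine and Hadley: 17 + 29 − 14 = 32
  between Hadley and Milton: 29 + 23 − 10 = 42
Cheapest insertion is between Hollow and Pine, adding 9.
New total = 75 + 9 = 84.

Minimum extra distance: 9 miles, inserting Vale between Hollow and Pine.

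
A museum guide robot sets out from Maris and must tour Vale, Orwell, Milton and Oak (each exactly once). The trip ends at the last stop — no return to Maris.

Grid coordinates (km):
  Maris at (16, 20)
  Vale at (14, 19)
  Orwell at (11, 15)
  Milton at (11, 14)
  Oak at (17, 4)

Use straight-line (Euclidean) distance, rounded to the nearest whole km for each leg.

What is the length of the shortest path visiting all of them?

Shortest open route: 20 km.

There are 4! = 24 possible orderings.
Maris→Vale→Orwell→Milton→Oak: 2+5+1+12 = 20
Maris→Vale→Orwell→Oak→Milton: 2+5+13+12 = 32
Maris→Vale→Milton→Orwell→Oak: 2+6+1+13 = 22
Maris→Vale→Milton→Oak→Orwell: 2+6+12+13 = 33
Maris→Vale→Oak→Orwell→Milton: 2+15+13+1 = 31
Maris→Vale→Oak→Milton→Orwell: 2+15+12+1 = 30
Maris→Orwell→Vale→Milton→Oak: 7+5+6+12 = 30
Maris→Orwell→Vale→Oak→Milton: 7+5+15+12 = 39
Maris→Orwell→Milton→Vale→Oak: 7+1+6+15 = 29
Maris→Orwell→Milton→Oak→Vale: 7+1+12+15 = 35
Maris→Orwell→Oak→Vale→Milton: 7+13+15+6 = 41
Maris→Orwell→Oak→Milton→Vale: 7+13+12+6 = 38
Maris→Milton→Vale→Orwell→Oak: 8+6+5+13 = 32
Maris→Milton→Vale→Oak→Orwell: 8+6+15+13 = 42
… (10 more)
The minimum is 20.
One shortest path: Maris → Vale → Orwell → Milton → Oak.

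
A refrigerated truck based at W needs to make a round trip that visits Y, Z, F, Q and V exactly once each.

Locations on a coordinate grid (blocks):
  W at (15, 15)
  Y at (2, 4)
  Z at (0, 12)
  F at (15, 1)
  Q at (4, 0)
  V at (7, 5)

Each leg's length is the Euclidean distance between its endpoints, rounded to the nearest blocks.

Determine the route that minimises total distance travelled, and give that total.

Minimum total distance: 56 blocks.

W - Y - Z - F - Q - V - W: 17+8+19+11+6+13 = 74
W - Y - Z - F - V - Q - W: 17+8+19+9+6+19 = 78
W - Y - Z - Q - F - V - W: 17+8+13+11+9+13 = 71
W - Y - Z - Q - V - F - W: 17+8+13+6+9+14 = 67
W - Y - Z - V - F - Q - W: 17+8+10+9+11+19 = 74
W - Y - Z - V - Q - F - W: 17+8+10+6+11+14 = 66
W - Y - F - Z - Q - V - W: 17+13+19+13+6+13 = 81
W - Y - F - Z - V - Q - W: 17+13+19+10+6+19 = 84
W - Y - F - Q - Z - V - W: 17+13+11+13+10+13 = 77
W - Y - F - Q - V - Z - W: 17+13+11+6+10+15 = 72
W - Y - F - V - Z - Q - W: 17+13+9+10+13+19 = 81
W - Y - F - V - Q - Z - W: 17+13+9+6+13+15 = 73
W - Y - Q - Z - F - V - W: 17+4+13+19+9+13 = 75
W - Y - Q - Z - V - F - W: 17+4+13+10+9+14 = 67
… (46 more)
W - Z - Y - Q - V - F - W: 15+8+4+6+9+14 = 56  ← best
The minimum is 56.
One optimal route: W → Z → Y → Q → V → F → W (or its reverse).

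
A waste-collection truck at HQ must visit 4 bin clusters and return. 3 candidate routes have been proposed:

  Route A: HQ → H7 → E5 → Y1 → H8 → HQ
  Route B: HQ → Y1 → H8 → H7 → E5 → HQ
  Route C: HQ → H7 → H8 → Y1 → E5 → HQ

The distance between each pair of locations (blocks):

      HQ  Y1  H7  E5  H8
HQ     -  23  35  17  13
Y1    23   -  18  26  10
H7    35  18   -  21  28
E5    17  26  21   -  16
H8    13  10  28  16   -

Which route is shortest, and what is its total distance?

Route A: 35 + 21 + 26 + 10 + 13 = 105
Route B: 23 + 10 + 28 + 21 + 17 = 99
Route C: 35 + 28 + 10 + 26 + 17 = 116

Shortest is Route B, total 99 blocks.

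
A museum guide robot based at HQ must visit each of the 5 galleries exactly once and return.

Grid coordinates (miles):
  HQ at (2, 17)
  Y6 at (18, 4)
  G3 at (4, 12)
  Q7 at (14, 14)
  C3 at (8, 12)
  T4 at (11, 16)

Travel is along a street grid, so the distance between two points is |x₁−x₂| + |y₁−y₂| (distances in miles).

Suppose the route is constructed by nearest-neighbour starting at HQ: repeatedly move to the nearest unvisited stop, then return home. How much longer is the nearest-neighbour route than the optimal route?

HQ: G3=7, T4=10, C3=11, Q7=15, Y6=29 ⇒ G3
G3: C3=4, T4=11, Q7=12, Y6=22 ⇒ C3
C3: T4=7, Q7=8, Y6=18 ⇒ T4
T4: Q7=5, Y6=19 ⇒ Q7
Q7: Y6=14 ⇒ Y6
NN route HQ → G3 → C3 → T4 → Q7 → Y6 → HQ costs 66.
Optimal: HQ → G3 → C3 → Y6 → Q7 → T4 → HQ costs 58 (by enumerating all 60 distinct tours).
Excess = 66 − 58 = 8.

8 miles longer than the optimal tour.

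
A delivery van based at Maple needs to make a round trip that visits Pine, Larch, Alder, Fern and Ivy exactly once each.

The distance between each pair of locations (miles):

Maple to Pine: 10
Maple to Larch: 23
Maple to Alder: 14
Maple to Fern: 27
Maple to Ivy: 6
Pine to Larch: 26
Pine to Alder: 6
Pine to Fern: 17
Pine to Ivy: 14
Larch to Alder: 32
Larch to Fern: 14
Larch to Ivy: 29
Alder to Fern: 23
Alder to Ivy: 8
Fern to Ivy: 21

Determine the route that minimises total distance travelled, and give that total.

74 miles — the shortest possible round trip.

There are 60 distinct closed tours to check (reversals are equivalent).
Maple-Pine-Larch-Alder-Fern-Ivy-Maple: 10+26+32+23+21+6 = 118
Maple-Pine-Larch-Alder-Ivy-Fern-Maple: 10+26+32+8+21+27 = 124
Maple-Pine-Larch-Fern-Alder-Ivy-Maple: 10+26+14+23+8+6 = 87
Maple-Pine-Larch-Fern-Ivy-Alder-Maple: 10+26+14+21+8+14 = 93
Maple-Pine-Larch-Ivy-Alder-Fern-Maple: 10+26+29+8+23+27 = 123
Maple-Pine-Larch-Ivy-Fern-Alder-Maple: 10+26+29+21+23+14 = 123
Maple-Pine-Alder-Larch-Fern-Ivy-Maple: 10+6+32+14+21+6 = 89
Maple-Pine-Alder-Larch-Ivy-Fern-Maple: 10+6+32+29+21+27 = 125
Maple-Pine-Alder-Fern-Larch-Ivy-Maple: 10+6+23+14+29+6 = 88
Maple-Pine-Alder-Fern-Ivy-Larch-Maple: 10+6+23+21+29+23 = 112
Maple-Pine-Alder-Ivy-Larch-Fern-Maple: 10+6+8+29+14+27 = 94
Maple-Pine-Alder-Ivy-Fern-Larch-Maple: 10+6+8+21+14+23 = 82
Maple-Pine-Fern-Larch-Alder-Ivy-Maple: 10+17+14+32+8+6 = 87
Maple-Pine-Fern-Larch-Ivy-Alder-Maple: 10+17+14+29+8+14 = 92
… (46 more)
Maple-Larch-Fern-Pine-Alder-Ivy-Maple: 23+14+17+6+8+6 = 74  ← best
The minimum is 74.
One optimal route: Maple → Larch → Fern → Pine → Alder → Ivy → Maple (or its reverse).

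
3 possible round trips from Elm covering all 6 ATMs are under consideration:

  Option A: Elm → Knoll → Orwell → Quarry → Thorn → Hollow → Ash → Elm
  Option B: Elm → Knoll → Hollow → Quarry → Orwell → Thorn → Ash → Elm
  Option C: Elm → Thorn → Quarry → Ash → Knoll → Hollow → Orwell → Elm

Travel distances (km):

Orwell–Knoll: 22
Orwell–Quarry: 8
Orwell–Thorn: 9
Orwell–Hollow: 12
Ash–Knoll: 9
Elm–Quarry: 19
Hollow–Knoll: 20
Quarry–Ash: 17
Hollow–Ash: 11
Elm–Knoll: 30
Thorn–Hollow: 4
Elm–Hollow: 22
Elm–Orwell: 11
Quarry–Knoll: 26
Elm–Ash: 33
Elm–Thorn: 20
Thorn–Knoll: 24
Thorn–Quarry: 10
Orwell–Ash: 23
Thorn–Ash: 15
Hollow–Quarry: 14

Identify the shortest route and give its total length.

Shortest is Option C, total 99 km.

Option A: 30 + 22 + 8 + 10 + 4 + 11 + 33 = 118
Option B: 30 + 20 + 14 + 8 + 9 + 15 + 33 = 129
Option C: 20 + 10 + 17 + 9 + 20 + 12 + 11 = 99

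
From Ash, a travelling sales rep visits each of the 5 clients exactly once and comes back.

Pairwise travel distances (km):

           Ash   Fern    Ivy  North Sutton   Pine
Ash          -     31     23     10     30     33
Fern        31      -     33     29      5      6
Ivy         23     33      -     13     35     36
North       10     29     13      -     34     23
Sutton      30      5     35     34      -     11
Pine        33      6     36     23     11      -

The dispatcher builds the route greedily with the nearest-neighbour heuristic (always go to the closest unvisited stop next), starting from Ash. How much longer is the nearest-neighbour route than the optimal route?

Ash: North=10, Ivy=23, Sutton=30, Fern=31, Pine=33 ⇒ North
North: Ivy=13, Pine=23, Fern=29, Sutton=34 ⇒ Ivy
Ivy: Fern=33, Sutton=35, Pine=36 ⇒ Fern
Fern: Sutton=5, Pine=6 ⇒ Sutton
Sutton: Pine=11 ⇒ Pine
NN route Ash → North → Ivy → Fern → Sutton → Pine → Ash costs 105.
Optimal: Ash → Ivy → North → Pine → Fern → Sutton → Ash costs 100 (by enumerating all 60 distinct tours).
Excess = 105 − 100 = 5.

Excess over optimum: 5 km.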